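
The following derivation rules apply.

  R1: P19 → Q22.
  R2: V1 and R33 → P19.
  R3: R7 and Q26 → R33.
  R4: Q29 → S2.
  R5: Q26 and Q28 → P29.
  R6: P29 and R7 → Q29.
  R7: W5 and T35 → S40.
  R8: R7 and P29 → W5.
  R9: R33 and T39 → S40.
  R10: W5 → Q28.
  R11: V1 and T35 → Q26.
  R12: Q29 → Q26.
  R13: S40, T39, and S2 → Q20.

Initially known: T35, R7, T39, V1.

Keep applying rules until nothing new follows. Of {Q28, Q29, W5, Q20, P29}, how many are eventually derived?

0

Q28 would need W5 (R10), but W5 is never established.
Q29 would need P29 and R7 (R6), but P29 is never established.
W5 would need R7 and P29 (R8), but P29 is never established.
Q20 would need S40, T39, and S2 (R13), but S2 is never established.
P29 would need Q26 and Q28 (R5), but Q28 is never established.
None of the 5 are reached.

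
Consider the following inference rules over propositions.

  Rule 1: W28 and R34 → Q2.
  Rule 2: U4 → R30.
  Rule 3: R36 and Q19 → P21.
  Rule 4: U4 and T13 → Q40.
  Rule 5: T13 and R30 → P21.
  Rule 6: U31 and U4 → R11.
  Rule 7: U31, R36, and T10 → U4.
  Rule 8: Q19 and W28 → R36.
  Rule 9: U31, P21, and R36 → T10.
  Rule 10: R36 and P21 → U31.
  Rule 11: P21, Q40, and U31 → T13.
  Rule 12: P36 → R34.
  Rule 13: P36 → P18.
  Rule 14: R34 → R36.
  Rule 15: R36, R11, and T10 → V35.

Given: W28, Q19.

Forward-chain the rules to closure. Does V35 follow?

From Q19 and W28, Rule 8 gives R36.
R36 and Q19 hold, so P21 follows (Rule 3).
From R36 and P21, Rule 10 gives U31.
From U31, P21, and R36, Rule 9 gives T10.
U31, R36, and T10 hold, so U4 follows (Rule 7).
U31 and U4 hold, so R11 follows (Rule 6).
From R36, R11, and T10, Rule 15 gives V35.

Yes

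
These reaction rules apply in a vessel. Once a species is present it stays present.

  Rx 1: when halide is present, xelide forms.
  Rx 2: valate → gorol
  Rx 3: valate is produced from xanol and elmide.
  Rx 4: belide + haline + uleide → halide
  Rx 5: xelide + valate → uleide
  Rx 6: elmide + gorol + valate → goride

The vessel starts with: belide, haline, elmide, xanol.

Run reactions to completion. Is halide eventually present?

halide would need belide, haline, and uleide (Rx 4), but uleide never forms.

No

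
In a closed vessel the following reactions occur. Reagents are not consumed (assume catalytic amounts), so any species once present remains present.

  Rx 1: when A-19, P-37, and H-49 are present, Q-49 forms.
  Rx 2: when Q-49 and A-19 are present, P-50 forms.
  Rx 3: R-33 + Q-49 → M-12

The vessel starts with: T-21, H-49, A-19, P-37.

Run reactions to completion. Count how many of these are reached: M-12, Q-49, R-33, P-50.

A-19, P-37, and H-49 present → Q-49 forms (Rx 1).
Q-49 and A-19 present → P-50 forms (Rx 2).
M-12 would need R-33 and Q-49 (Rx 3), but R-33 never forms.
Q-49: reached.
No rule produces R-33, and it is not given.
P-50: reached.
Reached: Q-49 and P-50 — 2 of the 4.

2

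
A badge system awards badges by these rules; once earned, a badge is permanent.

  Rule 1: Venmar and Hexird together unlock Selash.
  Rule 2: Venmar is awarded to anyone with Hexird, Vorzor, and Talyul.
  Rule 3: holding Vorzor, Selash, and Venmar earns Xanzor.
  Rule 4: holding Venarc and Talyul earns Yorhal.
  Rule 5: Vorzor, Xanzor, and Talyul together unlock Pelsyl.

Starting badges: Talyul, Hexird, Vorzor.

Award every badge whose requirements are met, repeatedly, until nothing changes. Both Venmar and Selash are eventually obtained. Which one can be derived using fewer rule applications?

Venmar: With Hexird, Vorzor, and Talyul, Venmar is earned (Rule 2). [1 rule application]
Selash: With Hexird, Vorzor, and Talyul, Venmar is earned (Rule 2). With Venmar and Hexird, Selash is earned (Rule 1). [2 rule applications]
Venmar needs fewer.

Venmar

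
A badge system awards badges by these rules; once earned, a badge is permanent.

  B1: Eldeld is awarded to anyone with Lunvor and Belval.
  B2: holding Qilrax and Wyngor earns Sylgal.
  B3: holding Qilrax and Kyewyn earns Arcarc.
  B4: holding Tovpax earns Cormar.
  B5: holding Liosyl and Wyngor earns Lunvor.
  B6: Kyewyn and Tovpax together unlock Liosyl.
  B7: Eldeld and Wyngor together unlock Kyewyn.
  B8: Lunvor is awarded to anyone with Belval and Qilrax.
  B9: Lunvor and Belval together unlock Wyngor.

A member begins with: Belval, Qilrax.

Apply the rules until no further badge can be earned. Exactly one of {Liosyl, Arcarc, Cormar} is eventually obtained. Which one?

Arcarc

With Belval and Qilrax, Lunvor is earned (B8).
With Lunvor and Belval, Wyngor is earned (B9).
With Lunvor and Belval, Eldeld is earned (B1).
With Eldeld and Wyngor, Kyewyn is earned (B7).
With Qilrax and Kyewyn, Arcarc is earned (B3).
Liosyl would need Kyewyn and Tovpax (B6), but Tovpax is never earned. Cormar would need Tovpax (B4), but Tovpax is never earned.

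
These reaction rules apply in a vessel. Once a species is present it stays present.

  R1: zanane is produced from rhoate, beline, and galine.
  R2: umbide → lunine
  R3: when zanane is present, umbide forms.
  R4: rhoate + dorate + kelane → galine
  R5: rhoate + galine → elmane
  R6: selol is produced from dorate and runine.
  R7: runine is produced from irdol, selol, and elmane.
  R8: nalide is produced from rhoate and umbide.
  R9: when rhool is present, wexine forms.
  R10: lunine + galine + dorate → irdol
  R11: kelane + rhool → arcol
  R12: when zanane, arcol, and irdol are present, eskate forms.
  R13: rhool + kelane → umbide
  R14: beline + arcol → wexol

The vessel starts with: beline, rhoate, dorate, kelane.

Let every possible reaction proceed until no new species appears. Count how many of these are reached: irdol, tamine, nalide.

rhoate, dorate, and kelane present → galine forms (R4).
rhoate, beline, and galine present → zanane forms (R1).
zanane present → umbide forms (R3).
umbide present → lunine forms (R2).
rhoate and umbide present → nalide forms (R8).
lunine, galine, and dorate present → irdol forms (R10).
irdol: reached.
No rule produces tamine, and it is not given.
nalide: reached.
Reached: irdol and nalide — 2 of the 3.

2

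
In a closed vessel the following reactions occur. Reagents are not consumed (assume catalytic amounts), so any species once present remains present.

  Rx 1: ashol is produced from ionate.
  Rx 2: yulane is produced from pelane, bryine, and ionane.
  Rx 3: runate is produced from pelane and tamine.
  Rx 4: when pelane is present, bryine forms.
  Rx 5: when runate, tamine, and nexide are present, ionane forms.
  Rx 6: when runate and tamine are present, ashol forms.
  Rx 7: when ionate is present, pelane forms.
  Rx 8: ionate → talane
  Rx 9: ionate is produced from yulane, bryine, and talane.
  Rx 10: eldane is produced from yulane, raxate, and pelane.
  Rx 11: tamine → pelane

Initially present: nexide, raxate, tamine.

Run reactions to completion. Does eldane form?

Yes

tamine present → pelane forms (Rx 11).
pelane and tamine present → runate forms (Rx 3).
pelane present → bryine forms (Rx 4).
runate, tamine, and nexide present → ionane forms (Rx 5).
pelane, bryine, and ionane present → yulane forms (Rx 2).
yulane, raxate, and pelane present → eldane forms (Rx 10).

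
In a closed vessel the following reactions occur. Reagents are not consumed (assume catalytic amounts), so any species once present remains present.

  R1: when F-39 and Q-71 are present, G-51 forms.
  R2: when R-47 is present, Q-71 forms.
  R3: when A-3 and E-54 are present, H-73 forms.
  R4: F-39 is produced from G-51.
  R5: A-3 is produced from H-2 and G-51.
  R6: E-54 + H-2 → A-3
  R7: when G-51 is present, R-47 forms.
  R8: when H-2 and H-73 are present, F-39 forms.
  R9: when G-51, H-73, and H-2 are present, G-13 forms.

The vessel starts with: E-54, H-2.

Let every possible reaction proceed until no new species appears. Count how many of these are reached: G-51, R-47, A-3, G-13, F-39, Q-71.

E-54 and H-2 present → A-3 forms (R6).
A-3 and E-54 present → H-73 forms (R3).
H-2 and H-73 present → F-39 forms (R8).
G-51 would need F-39 and Q-71 (R1), but Q-71 never forms.
R-47 would need G-51 (R7), but G-51 never forms.
A-3: reached.
G-13 would need G-51, H-73, and H-2 (R9), but G-51 never forms.
F-39: reached.
Q-71 would need R-47 (R2), but R-47 never forms.
Reached: A-3 and F-39 — 2 of the 6.

2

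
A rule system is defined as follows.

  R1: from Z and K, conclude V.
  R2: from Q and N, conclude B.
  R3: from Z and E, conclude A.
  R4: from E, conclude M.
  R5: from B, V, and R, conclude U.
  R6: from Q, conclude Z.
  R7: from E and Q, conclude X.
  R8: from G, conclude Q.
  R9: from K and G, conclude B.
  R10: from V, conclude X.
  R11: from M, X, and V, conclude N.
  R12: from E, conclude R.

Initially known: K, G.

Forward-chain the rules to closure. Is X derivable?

Yes

From G, R8 gives Q.
From Q, R6 gives Z.
From Z and K, R1 gives V.
From V, R10 gives X.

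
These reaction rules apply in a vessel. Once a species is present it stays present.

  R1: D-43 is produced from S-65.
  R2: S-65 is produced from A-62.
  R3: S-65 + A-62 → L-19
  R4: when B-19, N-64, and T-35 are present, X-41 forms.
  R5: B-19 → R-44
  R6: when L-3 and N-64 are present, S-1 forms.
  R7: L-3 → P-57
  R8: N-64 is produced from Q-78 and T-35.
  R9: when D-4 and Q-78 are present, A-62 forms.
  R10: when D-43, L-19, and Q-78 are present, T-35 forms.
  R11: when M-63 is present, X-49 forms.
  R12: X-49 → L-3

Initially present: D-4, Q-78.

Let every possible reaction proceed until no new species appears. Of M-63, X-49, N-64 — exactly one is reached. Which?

N-64

D-4 and Q-78 present → A-62 forms (R9).
A-62 present → S-65 forms (R2).
S-65 and A-62 present → L-19 forms (R3).
S-65 present → D-43 forms (R1).
D-43, L-19, and Q-78 present → T-35 forms (R10).
Q-78 and T-35 present → N-64 forms (R8).
X-49 would need M-63 (R11), but M-63 never forms. No rule produces M-63, and it is not given.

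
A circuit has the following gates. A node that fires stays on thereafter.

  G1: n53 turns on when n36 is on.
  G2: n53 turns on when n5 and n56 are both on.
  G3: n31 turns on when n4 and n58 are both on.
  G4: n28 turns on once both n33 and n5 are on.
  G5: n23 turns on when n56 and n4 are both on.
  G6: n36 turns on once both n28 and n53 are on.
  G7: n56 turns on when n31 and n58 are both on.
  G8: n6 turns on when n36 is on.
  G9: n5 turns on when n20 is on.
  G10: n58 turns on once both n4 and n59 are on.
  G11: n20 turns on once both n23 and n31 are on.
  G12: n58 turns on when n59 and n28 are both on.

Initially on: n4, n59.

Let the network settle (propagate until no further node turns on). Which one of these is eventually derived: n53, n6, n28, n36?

n53

G10: n4 and n59 on → n58 on.
n4 and n58 are on, so n31 turns on (G3).
n31 and n58 are on, so n56 turns on (G7).
n56 and n4 are on, so n23 turns on (G5).
G11: n23 and n31 on → n20 on.
n20 is on, so n5 turns on (G9).
G2: n5 and n56 on → n53 on.
n36 would need n28 and n53 (G6), but n28 never turns on. n6 would need n36 (G8), but n36 never turns on. n28 would need n33 and n5 (G4), but n33 never turns on.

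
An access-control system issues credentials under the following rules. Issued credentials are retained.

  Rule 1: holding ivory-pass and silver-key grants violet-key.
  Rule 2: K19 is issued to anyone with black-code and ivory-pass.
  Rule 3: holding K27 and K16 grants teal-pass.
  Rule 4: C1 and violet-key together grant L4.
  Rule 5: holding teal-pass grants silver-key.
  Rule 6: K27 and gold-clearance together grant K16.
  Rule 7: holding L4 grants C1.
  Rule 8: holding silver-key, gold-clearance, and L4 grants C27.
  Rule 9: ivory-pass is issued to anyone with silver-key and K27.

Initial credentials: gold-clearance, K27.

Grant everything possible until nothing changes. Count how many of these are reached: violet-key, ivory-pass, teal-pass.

Holding K27 and gold-clearance grants K16 (Rule 6).
Holding K27 and K16 grants teal-pass (Rule 3).
Holding teal-pass grants silver-key (Rule 5).
Holding silver-key and K27 grants ivory-pass (Rule 9).
Holding ivory-pass and silver-key grants violet-key (Rule 1).
violet-key: reached.
ivory-pass: reached.
teal-pass: reached.
All 3 are reached.

3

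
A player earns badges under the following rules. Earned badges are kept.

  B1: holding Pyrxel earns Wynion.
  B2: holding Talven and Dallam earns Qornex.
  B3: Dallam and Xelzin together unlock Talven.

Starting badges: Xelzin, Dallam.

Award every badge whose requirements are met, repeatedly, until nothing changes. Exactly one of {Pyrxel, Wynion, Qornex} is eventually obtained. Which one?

With Dallam and Xelzin, Talven is earned (B3).
With Talven and Dallam, Qornex is earned (B2).
No rule produces Pyrxel, and it is not given. Wynion would need Pyrxel (B1), but Pyrxel is never earned.

Qornex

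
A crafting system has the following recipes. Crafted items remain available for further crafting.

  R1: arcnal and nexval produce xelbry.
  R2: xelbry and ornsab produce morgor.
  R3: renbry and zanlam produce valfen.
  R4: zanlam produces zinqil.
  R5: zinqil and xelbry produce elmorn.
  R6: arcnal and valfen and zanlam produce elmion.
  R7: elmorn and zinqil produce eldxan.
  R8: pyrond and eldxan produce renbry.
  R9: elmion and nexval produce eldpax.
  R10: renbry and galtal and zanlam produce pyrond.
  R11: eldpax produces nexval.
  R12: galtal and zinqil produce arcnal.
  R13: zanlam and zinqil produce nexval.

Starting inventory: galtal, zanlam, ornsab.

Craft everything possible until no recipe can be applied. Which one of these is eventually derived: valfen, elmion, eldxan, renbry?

eldxan

Using R4, zanlam makes zinqil.
galtal and zinqil → arcnal (R12).
Using R13, zanlam and zinqil make nexval.
arcnal and nexval → xelbry (R1).
Using R5, zinqil and xelbry make elmorn.
elmorn and zinqil → eldxan (R7).
renbry would need pyrond and eldxan (R8), but pyrond is never obtained. valfen would need renbry and zanlam (R3), but renbry is never obtained. elmion would need arcnal, valfen, and zanlam (R6), but valfen is never obtained.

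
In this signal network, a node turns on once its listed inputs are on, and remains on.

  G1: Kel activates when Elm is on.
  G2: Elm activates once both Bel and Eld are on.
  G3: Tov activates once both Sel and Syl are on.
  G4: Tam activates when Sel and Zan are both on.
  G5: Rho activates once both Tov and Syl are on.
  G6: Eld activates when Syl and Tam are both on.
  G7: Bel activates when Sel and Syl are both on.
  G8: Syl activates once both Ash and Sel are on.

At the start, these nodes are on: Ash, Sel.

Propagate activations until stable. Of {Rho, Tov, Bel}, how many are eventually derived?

3

G8: Ash and Sel on → Syl on.
Sel and Syl are on, so Tov activates (G3).
G7: Sel and Syl on → Bel on.
G5: Tov and Syl on → Rho on.
Rho: reached.
Tov: reached.
Bel: reached.
All 3 are reached.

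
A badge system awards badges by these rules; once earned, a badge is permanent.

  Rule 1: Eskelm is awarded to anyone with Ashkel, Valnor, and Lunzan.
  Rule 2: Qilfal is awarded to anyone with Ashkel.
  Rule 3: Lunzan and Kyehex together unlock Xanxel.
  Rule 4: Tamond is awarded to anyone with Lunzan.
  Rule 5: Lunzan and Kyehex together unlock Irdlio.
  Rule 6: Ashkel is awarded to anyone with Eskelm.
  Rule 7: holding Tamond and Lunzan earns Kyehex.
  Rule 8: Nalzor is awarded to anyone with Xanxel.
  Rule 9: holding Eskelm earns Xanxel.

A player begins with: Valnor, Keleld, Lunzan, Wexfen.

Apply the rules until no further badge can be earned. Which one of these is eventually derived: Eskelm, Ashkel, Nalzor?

With Lunzan, Tamond is earned (Rule 4).
With Tamond and Lunzan, Kyehex is earned (Rule 7).
With Lunzan and Kyehex, Xanxel is earned (Rule 3).
With Xanxel, Nalzor is earned (Rule 8).
Eskelm would need Ashkel, Valnor, and Lunzan (Rule 1), but Ashkel is never earned. Ashkel would need Eskelm (Rule 6), but Eskelm is never earned.

Nalzor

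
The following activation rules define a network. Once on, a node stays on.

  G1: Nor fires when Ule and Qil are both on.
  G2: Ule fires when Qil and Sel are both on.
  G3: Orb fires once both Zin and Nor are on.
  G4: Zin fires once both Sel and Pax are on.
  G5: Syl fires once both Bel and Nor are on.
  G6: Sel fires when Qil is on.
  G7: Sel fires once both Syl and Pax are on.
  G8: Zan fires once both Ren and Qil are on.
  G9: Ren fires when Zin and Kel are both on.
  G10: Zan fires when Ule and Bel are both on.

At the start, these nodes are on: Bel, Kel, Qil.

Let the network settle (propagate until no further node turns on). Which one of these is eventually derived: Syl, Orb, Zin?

Qil is on, so Sel fires (G6).
Qil and Sel are on, so Ule fires (G2).
Ule and Qil are on, so Nor fires (G1).
G5: Bel and Nor on → Syl on.
Orb would need Zin and Nor (G3), but Zin never turns on. Zin would need Sel and Pax (G4), but Pax never turns on.

Syl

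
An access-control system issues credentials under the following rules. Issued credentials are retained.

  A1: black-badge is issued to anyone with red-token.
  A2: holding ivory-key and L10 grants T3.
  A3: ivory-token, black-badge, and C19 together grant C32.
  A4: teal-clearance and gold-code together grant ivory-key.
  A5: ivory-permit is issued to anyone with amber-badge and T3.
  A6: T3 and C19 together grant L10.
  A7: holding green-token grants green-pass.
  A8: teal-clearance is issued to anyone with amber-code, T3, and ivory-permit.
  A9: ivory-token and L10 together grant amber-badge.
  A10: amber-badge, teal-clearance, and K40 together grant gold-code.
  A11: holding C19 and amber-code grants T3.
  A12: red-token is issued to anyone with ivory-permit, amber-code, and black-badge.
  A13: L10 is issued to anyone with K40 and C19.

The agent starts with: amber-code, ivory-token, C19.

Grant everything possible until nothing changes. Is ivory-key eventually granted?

ivory-key would need teal-clearance and gold-code (A4), but gold-code is never granted.

No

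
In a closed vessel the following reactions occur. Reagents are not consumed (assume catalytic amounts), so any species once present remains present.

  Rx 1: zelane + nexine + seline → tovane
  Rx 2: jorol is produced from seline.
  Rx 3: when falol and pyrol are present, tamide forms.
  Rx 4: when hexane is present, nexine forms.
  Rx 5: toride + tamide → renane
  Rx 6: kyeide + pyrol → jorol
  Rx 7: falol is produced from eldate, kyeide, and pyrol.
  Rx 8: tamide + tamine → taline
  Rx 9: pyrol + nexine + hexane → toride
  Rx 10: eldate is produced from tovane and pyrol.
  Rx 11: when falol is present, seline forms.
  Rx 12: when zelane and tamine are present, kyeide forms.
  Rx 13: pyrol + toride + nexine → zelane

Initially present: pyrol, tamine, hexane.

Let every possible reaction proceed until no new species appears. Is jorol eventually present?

Yes

hexane present → nexine forms (Rx 4).
pyrol, nexine, and hexane present → toride forms (Rx 9).
pyrol, toride, and nexine present → zelane forms (Rx 13).
zelane and tamine present → kyeide forms (Rx 12).
kyeide and pyrol present → jorol forms (Rx 6).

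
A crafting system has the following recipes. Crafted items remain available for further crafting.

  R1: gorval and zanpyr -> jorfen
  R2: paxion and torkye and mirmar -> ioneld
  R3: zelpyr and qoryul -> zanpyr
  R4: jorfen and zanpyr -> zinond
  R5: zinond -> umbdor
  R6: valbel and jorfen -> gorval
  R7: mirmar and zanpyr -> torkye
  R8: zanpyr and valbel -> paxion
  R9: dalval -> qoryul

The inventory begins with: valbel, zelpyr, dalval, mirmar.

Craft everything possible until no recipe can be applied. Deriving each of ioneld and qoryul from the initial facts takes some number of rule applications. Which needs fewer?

qoryul

qoryul: dalval -> qoryul (R9). [1 rule application]
ioneld: Using R9, dalval makes qoryul. Using R3, zelpyr and qoryul make zanpyr. zanpyr and valbel -> paxion (R8). Using R7, mirmar and zanpyr make torkye. Using R2, paxion, torkye, and mirmar make ioneld. [5 rule applications]
qoryul needs fewer.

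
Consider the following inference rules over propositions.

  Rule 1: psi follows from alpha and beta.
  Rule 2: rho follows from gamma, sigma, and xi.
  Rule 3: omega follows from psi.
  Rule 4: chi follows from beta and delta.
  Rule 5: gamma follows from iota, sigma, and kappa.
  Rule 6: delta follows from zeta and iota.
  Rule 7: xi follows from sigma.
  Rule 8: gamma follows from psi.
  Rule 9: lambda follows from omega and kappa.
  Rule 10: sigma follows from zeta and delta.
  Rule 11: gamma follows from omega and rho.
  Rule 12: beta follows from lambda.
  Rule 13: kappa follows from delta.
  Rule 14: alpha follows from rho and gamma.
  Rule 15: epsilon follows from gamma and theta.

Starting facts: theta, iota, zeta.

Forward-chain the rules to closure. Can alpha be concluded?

From zeta and iota, Rule 6 gives delta.
zeta and delta hold, so sigma follows (Rule 10).
delta holds, so kappa follows (Rule 13).
From iota, sigma, and kappa, Rule 5 gives gamma.
sigma holds, so xi follows (Rule 7).
From gamma, sigma, and xi, Rule 2 gives rho.
From rho and gamma, Rule 14 gives alpha.

Yes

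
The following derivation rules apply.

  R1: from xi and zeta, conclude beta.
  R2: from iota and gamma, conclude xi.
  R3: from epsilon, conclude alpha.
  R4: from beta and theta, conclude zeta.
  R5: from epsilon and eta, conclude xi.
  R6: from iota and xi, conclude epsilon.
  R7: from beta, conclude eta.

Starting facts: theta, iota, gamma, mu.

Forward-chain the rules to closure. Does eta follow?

No

eta would need beta (R7), but beta is never established.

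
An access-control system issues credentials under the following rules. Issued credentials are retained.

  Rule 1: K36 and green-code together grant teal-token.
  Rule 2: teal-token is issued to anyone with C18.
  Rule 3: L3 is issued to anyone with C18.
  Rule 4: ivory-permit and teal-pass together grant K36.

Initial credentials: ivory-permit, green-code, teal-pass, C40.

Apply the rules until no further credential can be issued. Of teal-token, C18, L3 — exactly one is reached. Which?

Holding ivory-permit and teal-pass grants K36 (Rule 4).
Holding K36 and green-code grants teal-token (Rule 1).
No rule produces C18, and it is not given. L3 would need C18 (Rule 3), but C18 is never granted.

teal-token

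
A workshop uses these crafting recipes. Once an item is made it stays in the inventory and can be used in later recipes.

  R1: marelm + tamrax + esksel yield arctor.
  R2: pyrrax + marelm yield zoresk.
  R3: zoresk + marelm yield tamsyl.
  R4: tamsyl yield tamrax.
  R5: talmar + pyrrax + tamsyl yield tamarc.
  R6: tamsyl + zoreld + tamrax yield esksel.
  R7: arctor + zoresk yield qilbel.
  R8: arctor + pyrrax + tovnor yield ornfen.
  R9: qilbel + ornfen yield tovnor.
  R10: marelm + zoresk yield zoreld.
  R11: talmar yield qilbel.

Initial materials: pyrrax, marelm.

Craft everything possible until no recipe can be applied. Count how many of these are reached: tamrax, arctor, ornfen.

2

Using R2, pyrrax and marelm make zoresk.
Using R10, marelm and zoresk make zoreld.
Using R3, zoresk and marelm make tamsyl.
tamsyl → tamrax (R4).
Using R6, tamsyl, zoreld, and tamrax make esksel.
marelm + tamrax + esksel → arctor (R1).
tamrax: reached.
arctor: reached.
ornfen would need arctor, pyrrax, and tovnor (R8), but tovnor is never obtained.
Reached: tamrax and arctor — 2 of the 3.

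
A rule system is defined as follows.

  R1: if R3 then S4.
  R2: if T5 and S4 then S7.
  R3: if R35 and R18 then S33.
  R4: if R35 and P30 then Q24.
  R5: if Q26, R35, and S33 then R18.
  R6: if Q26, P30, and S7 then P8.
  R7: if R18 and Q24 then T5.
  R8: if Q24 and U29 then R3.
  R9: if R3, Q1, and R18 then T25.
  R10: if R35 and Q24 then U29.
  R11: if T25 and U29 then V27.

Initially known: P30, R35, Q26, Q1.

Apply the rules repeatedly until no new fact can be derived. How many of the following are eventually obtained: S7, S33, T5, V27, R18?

0

S7 would need T5 and S4 (R2), but T5 is never established.
S33 would need R35 and R18 (R3), but R18 is never established.
T5 would need R18 and Q24 (R7), but R18 is never established.
V27 would need T25 and U29 (R11), but T25 is never established.
R18 would need Q26, R35, and S33 (R5), but S33 is never established.
None of the 5 are reached.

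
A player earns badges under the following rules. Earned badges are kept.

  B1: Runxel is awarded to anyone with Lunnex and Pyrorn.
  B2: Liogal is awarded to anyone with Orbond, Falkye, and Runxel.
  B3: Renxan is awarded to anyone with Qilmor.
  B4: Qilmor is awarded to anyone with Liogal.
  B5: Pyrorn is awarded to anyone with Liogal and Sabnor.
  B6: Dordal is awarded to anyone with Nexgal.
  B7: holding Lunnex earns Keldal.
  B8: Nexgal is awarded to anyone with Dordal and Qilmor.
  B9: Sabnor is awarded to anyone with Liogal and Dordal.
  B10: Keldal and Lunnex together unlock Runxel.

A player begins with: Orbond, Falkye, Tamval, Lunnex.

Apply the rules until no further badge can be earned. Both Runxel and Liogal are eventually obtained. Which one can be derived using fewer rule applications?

Runxel

Runxel: With Lunnex, Keldal is earned (B7). With Keldal and Lunnex, Runxel is earned (B10). [2 rule applications]
Liogal: With Lunnex, Keldal is earned (B7). With Keldal and Lunnex, Runxel is earned (B10). With Orbond, Falkye, and Runxel, Liogal is earned (B2). [3 rule applications]
Runxel needs fewer.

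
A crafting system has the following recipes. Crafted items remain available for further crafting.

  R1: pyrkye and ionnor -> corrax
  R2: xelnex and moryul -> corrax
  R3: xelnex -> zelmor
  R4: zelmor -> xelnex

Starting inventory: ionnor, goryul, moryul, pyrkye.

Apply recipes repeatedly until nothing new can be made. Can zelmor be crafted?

No

zelmor would need xelnex (R3), but xelnex is never obtained.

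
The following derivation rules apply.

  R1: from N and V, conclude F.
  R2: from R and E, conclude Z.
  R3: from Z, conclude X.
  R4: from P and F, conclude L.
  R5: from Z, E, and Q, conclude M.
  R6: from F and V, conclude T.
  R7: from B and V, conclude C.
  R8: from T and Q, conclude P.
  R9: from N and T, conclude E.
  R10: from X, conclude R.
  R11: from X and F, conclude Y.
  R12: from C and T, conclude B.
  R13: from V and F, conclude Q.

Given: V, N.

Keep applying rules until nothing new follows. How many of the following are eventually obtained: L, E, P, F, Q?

From N and V, R1 gives F.
F and V hold, so T follows (R6).
From V and F, R13 gives Q.
From N and T, R9 gives E.
T and Q hold, so P follows (R8).
P and F hold, so L follows (R4).
L: reached.
E: reached.
P: reached.
F: reached.
Q: reached.
All 5 are reached.

5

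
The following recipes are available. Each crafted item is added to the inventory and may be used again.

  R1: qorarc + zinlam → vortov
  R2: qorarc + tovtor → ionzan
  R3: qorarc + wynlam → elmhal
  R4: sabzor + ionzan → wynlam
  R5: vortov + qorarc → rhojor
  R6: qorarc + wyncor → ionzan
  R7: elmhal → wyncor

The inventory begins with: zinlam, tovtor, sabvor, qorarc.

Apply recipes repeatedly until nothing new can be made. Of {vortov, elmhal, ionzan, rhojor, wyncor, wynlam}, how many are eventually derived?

3

Using R1, qorarc and zinlam make vortov.
qorarc + tovtor → ionzan (R2).
Using R5, vortov and qorarc make rhojor.
vortov: reached.
elmhal would need qorarc and wynlam (R3), but wynlam is never obtained.
ionzan: reached.
rhojor: reached.
wyncor would need elmhal (R7), but elmhal is never obtained.
wynlam would need sabzor and ionzan (R4), but sabzor is never obtained.
Reached: vortov, ionzan, and rhojor — 3 of the 6.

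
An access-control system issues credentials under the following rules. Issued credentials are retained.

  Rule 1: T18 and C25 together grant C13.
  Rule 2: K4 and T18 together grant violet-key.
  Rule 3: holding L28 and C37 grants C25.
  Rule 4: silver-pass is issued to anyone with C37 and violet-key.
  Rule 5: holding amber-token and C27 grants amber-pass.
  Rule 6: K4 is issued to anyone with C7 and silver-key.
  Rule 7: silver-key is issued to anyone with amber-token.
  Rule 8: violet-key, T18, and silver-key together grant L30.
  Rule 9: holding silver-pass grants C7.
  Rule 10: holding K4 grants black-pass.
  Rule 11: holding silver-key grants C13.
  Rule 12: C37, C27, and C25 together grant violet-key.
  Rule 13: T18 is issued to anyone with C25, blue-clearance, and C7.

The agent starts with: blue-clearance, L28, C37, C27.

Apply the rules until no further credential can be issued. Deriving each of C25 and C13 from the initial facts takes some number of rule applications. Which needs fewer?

C25: Holding L28 and C37 grants C25 (Rule 3). [1 rule application]
C13: Holding L28 and C37 grants C25 (Rule 3). Holding C37, C27, and C25 grants violet-key (Rule 12). Holding C37 and violet-key grants silver-pass (Rule 4). Holding silver-pass grants C7 (Rule 9). Holding C25, blue-clearance, and C7 grants T18 (Rule 13). Holding T18 and C25 grants C13 (Rule 1). [6 rule applications]
C25 needs fewer.

C25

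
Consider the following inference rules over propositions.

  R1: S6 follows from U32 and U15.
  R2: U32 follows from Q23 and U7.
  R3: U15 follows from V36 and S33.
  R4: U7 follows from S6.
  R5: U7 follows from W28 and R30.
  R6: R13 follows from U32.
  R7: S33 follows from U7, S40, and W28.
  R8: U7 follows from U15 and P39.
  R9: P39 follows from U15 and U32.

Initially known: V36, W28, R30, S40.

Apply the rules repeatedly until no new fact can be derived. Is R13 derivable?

No

R13 would need U32 (R6), but U32 is never established.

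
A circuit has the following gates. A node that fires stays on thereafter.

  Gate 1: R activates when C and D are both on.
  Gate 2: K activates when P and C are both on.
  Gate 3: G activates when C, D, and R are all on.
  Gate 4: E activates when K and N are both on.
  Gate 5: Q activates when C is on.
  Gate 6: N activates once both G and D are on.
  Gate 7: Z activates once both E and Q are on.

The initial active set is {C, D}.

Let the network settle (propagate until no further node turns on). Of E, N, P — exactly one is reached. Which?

N

C and D are on, so R activates (Gate 1).
Gate 3: C, D, and R on → G on.
Gate 6: G and D on → N on.
E would need K and N (Gate 4), but K never turns on. No rule produces P, and it is not given.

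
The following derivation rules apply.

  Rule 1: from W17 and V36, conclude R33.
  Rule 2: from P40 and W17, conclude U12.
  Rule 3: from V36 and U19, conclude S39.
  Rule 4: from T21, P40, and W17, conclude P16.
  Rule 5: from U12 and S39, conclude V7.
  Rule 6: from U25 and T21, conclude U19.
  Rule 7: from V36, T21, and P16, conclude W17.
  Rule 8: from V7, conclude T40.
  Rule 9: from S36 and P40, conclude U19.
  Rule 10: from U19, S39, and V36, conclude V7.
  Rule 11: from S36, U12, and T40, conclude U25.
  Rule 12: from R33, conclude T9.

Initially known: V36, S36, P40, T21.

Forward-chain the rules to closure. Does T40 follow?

Yes

From S36 and P40, Rule 9 gives U19.
V36 and U19 hold, so S39 follows (Rule 3).
From U19, S39, and V36, Rule 10 gives V7.
V7 holds, so T40 follows (Rule 8).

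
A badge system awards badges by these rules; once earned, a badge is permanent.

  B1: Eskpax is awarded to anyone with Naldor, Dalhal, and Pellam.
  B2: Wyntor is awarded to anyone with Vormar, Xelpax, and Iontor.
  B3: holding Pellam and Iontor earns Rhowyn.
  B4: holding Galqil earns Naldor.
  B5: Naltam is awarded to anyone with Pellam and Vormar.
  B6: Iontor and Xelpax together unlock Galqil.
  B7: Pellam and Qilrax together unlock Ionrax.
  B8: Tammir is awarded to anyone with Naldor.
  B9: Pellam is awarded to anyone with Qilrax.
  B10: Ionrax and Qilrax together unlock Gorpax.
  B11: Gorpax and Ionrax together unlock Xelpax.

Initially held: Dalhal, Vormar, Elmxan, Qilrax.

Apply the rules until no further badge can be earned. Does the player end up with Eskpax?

Eskpax would need Naldor, Dalhal, and Pellam (B1), but Naldor is never earned.

No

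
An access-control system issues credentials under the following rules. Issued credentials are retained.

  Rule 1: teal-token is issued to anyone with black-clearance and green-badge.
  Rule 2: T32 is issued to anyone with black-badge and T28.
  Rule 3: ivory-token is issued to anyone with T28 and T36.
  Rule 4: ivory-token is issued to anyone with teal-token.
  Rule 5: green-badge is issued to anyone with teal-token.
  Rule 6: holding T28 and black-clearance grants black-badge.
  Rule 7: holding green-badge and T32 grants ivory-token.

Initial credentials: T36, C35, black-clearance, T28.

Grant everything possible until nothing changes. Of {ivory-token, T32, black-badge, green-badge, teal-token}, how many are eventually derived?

Holding T28 and T36 grants ivory-token (Rule 3).
Holding T28 and black-clearance grants black-badge (Rule 6).
Holding black-badge and T28 grants T32 (Rule 2).
ivory-token: reached.
T32: reached.
black-badge: reached.
green-badge would need teal-token (Rule 5), but teal-token is never granted.
teal-token would need black-clearance and green-badge (Rule 1), but green-badge is never granted.
Reached: ivory-token, T32, and black-badge — 3 of the 5.

3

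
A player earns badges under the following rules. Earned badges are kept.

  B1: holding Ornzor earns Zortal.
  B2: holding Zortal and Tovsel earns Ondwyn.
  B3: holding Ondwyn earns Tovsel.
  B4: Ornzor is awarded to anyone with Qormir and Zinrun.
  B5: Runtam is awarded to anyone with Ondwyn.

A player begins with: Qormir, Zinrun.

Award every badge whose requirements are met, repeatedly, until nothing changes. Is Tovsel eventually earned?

No

Tovsel would need Ondwyn (B3), but Ondwyn is never earned.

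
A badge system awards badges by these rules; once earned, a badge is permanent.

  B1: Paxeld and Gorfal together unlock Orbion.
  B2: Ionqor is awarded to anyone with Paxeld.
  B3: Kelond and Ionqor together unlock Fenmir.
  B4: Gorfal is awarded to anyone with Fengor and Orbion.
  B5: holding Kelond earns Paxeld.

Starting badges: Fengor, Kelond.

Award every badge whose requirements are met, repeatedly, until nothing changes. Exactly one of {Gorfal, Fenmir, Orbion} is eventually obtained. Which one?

Fenmir

With Kelond, Paxeld is earned (B5).
With Paxeld, Ionqor is earned (B2).
With Kelond and Ionqor, Fenmir is earned (B3).
Orbion would need Paxeld and Gorfal (B1), but Gorfal is never earned. Gorfal would need Fengor and Orbion (B4), but Orbion is never earned.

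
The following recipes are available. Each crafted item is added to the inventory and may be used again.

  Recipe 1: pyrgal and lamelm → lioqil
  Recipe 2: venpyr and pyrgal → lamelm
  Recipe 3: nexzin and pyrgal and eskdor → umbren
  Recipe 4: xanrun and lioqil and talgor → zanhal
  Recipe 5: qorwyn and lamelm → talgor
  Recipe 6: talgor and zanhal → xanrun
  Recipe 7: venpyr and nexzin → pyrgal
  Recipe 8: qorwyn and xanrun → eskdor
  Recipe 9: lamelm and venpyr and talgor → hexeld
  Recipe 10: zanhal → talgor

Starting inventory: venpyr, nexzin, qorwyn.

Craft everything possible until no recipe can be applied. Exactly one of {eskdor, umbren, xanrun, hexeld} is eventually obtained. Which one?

hexeld

Using Recipe 7, venpyr and nexzin make pyrgal.
venpyr and pyrgal → lamelm (Recipe 2).
qorwyn and lamelm → talgor (Recipe 5).
Using Recipe 9, lamelm, venpyr, and talgor make hexeld.
eskdor would need qorwyn and xanrun (Recipe 8), but xanrun is never obtained. xanrun would need talgor and zanhal (Recipe 6), but zanhal is never obtained. umbren would need nexzin, pyrgal, and eskdor (Recipe 3), but eskdor is never obtained.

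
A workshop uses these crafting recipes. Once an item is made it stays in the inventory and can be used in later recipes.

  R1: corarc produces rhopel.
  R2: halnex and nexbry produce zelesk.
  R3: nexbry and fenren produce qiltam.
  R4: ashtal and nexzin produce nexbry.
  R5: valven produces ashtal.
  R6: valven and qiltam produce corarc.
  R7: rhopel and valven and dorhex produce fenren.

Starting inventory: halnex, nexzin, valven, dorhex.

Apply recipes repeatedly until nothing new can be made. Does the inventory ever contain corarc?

corarc would need valven and qiltam (R6), but qiltam is never obtained.

No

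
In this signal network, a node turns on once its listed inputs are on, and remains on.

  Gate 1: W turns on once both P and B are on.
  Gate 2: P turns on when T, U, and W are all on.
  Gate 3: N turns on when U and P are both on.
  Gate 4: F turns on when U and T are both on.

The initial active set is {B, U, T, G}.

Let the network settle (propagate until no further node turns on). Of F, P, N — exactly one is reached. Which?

F

U and T are on, so F turns on (Gate 4).
P would need T, U, and W (Gate 2), but W never turns on. N would need U and P (Gate 3), but P never turns on.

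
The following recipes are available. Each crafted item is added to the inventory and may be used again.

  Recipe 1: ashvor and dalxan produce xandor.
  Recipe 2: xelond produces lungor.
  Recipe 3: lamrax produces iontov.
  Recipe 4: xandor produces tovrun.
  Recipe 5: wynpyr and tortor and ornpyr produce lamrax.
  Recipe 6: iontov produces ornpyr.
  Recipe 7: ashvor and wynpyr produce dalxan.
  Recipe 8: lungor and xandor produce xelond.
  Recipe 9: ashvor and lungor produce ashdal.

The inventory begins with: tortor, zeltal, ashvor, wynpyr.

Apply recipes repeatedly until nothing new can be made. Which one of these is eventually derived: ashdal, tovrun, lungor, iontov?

ashvor and wynpyr → dalxan (Recipe 7).
Using Recipe 1, ashvor and dalxan make xandor.
xandor → tovrun (Recipe 4).
lungor would need xelond (Recipe 2), but xelond is never obtained. ashdal would need ashvor and lungor (Recipe 9), but lungor is never obtained. iontov would need lamrax (Recipe 3), but lamrax is never obtained.

tovrun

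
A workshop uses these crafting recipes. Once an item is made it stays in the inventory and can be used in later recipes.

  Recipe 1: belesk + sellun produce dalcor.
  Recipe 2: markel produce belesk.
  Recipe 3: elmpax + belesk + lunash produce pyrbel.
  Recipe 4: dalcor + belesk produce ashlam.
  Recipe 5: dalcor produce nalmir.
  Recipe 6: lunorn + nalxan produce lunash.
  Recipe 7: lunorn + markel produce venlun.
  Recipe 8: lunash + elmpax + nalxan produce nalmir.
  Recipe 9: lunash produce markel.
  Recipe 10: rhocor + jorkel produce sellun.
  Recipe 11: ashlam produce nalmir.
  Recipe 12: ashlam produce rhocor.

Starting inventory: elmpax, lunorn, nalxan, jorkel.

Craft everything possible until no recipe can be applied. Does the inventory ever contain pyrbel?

Using Recipe 6, lunorn and nalxan make lunash.
lunash → markel (Recipe 9).
Using Recipe 2, markel makes belesk.
Using Recipe 3, elmpax, belesk, and lunash make pyrbel.

Yes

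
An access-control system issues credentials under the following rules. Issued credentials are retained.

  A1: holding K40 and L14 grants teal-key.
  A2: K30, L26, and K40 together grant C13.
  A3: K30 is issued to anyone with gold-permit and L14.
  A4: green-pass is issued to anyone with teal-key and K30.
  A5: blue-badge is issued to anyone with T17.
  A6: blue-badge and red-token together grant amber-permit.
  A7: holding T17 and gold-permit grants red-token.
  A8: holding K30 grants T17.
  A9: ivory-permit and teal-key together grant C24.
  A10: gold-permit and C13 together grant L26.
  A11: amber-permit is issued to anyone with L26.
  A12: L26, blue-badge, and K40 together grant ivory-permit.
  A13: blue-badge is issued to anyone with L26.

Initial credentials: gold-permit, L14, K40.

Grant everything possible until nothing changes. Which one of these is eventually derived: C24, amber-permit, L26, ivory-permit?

amber-permit

Holding gold-permit and L14 grants K30 (A3).
Holding K30 grants T17 (A8).
Holding T17 and gold-permit grants red-token (A7).
Holding T17 grants blue-badge (A5).
Holding blue-badge and red-token grants amber-permit (A6).
C24 would need ivory-permit and teal-key (A9), but ivory-permit is never granted. ivory-permit would need L26, blue-badge, and K40 (A12), but L26 is never granted. L26 would need gold-permit and C13 (A10), but C13 is never granted.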